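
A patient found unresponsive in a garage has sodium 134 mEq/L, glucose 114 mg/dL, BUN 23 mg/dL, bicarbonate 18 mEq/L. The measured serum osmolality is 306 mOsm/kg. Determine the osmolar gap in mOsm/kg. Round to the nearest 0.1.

Calculated osmolality = 2·Na + glucose/18 + BUN/2.8
= 2·134 + 114/18 + 23/2.8
= 268 + 6.33 + 8.21
= 282.54 mOsm/kg ≈ 282.5 mOsm/kg
Osmolar gap = measured − calculated = 306 − 282.5 = 23.5 mOsm/kg

23.5 mOsm/kg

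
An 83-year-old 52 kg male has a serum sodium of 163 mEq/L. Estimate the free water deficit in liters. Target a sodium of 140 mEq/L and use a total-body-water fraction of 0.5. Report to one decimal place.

4.3 L

TBW = 0.5 · 52 = 26 L
Free water deficit = TBW · (Na/140 − 1)
= 26 · (163/140 − 1)
= 26 · 0.1643
= 4.27 L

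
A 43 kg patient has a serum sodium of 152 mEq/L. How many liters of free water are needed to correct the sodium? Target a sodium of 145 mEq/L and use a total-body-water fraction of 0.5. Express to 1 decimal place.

1.0 L

TBW = 0.5 · 43 = 21.5 L
Free water deficit = TBW · (Na/145 − 1)
= 21.5 · (152/145 − 1)
= 21.5 · 0.0483
= 1.04 L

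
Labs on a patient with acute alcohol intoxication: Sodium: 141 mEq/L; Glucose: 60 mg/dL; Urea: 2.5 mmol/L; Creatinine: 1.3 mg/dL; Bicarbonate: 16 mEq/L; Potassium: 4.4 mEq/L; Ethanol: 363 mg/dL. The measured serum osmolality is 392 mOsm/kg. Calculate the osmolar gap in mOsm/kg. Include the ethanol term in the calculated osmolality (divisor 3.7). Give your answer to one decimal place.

6.1 mOsm/kg

Calculated osmolality = 2·Na + glucose/18 + urea + ethanol/3.7
= 2·141 + 60/18 + 2.5 + 363/3.7
= 282 + 3.33 + 2.50 + 98.11
= 385.94 mOsm/kg ≈ 385.9 mOsm/kg
Osmolar gap = measured − calculated = 392 − 385.9 = 6.1 mOsm/kg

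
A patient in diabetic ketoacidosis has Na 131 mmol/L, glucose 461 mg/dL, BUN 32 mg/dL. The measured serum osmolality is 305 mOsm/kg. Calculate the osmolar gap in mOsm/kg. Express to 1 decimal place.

Calculated osmolality = 2·Na + glucose/18 + BUN/2.8
= 2·131 + 461/18 + 32/2.8
= 262 + 25.61 + 11.43
= 299.04 mOsm/kg ≈ 299.0 mOsm/kg
Osmolar gap = measured − calculated = 305 − 299.0 = 6.0 mOsm/kg

6.0 mOsm/kg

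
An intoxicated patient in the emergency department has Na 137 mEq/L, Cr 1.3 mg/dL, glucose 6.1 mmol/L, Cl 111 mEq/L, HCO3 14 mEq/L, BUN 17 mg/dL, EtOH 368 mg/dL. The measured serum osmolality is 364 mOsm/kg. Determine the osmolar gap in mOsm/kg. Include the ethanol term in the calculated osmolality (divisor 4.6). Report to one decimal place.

Calculated osmolality = 2·Na + glucose + BUN/2.8 + ethanol/4.6
= 2·137 + 6.1 + 17/2.8 + 368/4.6
= 274 + 6.10 + 6.07 + 80
= 366.17 mOsm/kg ≈ 366.2 mOsm/kg
Osmolar gap = measured − calculated = 364 − 366.2 = -2.2 mOsm/kg

-2.2 mOsm/kg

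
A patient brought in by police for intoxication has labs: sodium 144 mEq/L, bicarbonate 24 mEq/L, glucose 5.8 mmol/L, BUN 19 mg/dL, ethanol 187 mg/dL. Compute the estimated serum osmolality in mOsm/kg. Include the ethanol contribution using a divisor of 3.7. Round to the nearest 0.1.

351.1 mOsm/kg

Calculated osmolality = 2·Na + glucose + BUN/2.8 + ethanol/3.7
= 2·144 + 5.8 + 19/2.8 + 187/3.7
= 288 + 5.80 + 6.79 + 50.54
= 351.13 mOsm/kg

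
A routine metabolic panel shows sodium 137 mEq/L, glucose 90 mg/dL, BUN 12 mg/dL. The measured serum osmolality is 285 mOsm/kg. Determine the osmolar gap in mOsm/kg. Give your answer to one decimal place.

1.7 mOsm/kg

Calculated osmolality = 2·Na + glucose/18 + BUN/2.8
= 2·137 + 90/18 + 12/2.8
= 274 + 5 + 4.29
= 283.29 mOsm/kg ≈ 283.3 mOsm/kg
Osmolar gap = measured − calculated = 285 − 283.3 = 1.7 mOsm/kg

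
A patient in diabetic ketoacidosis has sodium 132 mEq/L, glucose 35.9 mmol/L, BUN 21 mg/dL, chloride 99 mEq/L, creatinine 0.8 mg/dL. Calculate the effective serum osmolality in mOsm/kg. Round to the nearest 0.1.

299.9 mOsm/kg

Effective osmolality excludes urea (freely permeant across cell membranes):
2·Na + glucose
= 2·132 + 35.9
= 264 + 35.9
= 299.9 mOsm/kg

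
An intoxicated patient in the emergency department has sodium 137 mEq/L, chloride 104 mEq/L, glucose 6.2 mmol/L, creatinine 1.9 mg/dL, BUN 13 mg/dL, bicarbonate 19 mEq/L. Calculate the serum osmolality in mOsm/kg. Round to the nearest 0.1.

284.8 mOsm/kg

Calculated osmolality = 2·Na + glucose + BUN/2.8
= 2·137 + 6.2 + 13/2.8
= 274 + 6.20 + 4.64
= 284.84 mOsm/kg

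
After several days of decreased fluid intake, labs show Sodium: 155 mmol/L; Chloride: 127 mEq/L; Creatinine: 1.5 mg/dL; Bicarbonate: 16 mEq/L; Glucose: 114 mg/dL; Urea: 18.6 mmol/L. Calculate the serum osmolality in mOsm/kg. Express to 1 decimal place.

334.9 mOsm/kg

Calculated osmolality = 2·Na + glucose/18 + urea
= 2·155 + 114/18 + 18.6
= 310 + 6.33 + 18.60
= 334.93 mOsm/kg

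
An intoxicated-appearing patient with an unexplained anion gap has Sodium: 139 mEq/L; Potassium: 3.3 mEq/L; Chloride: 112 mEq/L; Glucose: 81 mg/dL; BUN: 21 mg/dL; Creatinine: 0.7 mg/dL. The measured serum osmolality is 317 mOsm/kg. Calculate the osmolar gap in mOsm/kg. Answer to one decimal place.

27.0 mOsm/kg

Calculated osmolality = 2·Na + glucose/18 + BUN/2.8
= 2·139 + 81/18 + 21/2.8
= 278 + 4.50 + 7.50
= 290 mOsm/kg ≈ 290.0 mOsm/kg
Osmolar gap = measured − calculated = 317 − 290.0 = 27.0 mOsm/kg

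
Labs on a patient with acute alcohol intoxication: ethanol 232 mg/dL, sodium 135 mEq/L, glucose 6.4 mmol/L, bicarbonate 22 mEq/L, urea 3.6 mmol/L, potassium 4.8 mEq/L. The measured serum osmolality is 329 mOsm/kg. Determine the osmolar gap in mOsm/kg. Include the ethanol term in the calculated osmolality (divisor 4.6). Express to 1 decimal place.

-1.4 mOsm/kg

Calculated osmolality = 2·Na + glucose + urea + ethanol/4.6
= 2·135 + 6.4 + 3.6 + 232/4.6
= 270 + 6.40 + 3.60 + 50.43
= 330.43 mOsm/kg ≈ 330.4 mOsm/kg
Osmolar gap = measured − calculated = 329 − 330.4 = -1.4 mOsm/kg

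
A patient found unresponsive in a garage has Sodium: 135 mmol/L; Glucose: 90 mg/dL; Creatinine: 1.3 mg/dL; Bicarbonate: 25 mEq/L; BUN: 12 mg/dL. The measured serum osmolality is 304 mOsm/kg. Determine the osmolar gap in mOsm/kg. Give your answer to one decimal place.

24.7 mOsm/kg

Calculated osmolality = 2·Na + glucose/18 + BUN/2.8
= 2·135 + 90/18 + 12/2.8
= 270 + 5 + 4.29
= 279.29 mOsm/kg ≈ 279.3 mOsm/kg
Osmolar gap = measured − calculated = 304 − 279.3 = 24.7 mOsm/kg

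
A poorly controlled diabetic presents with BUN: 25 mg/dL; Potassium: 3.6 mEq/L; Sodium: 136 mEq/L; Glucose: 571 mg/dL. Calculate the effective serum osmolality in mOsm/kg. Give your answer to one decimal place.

Effective osmolality excludes urea (freely permeant across cell membranes):
2·Na + glucose/18
= 2·136 + 571/18
= 272 + 31.72
= 303.72 mOsm/kg

303.7 mOsm/kg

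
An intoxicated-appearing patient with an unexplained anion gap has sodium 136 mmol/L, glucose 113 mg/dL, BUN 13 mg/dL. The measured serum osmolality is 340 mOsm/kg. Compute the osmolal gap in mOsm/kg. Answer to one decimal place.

Calculated osmolality = 2·Na + glucose/18 + BUN/2.8
= 2·136 + 113/18 + 13/2.8
= 272 + 6.28 + 4.64
= 282.92 mOsm/kg ≈ 282.9 mOsm/kg
Osmolar gap = measured − calculated = 340 − 282.9 = 57.1 mOsm/kg

57.1 mOsm/kg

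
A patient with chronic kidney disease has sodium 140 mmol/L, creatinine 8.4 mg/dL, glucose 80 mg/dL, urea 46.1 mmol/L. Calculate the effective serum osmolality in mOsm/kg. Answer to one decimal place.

Effective osmolality excludes urea (freely permeant across cell membranes):
2·Na + glucose/18
= 2·140 + 80/18
= 280 + 4.44
= 284.44 mOsm/kg

284.4 mOsm/kg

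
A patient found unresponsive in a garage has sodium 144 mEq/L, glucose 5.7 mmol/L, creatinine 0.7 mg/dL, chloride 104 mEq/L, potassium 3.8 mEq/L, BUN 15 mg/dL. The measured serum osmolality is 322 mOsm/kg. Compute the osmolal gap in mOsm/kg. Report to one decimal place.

Calculated osmolality = 2·Na + glucose + BUN/2.8
= 2·144 + 5.7 + 15/2.8
= 288 + 5.70 + 5.36
= 299.06 mOsm/kg ≈ 299.1 mOsm/kg
Osmolar gap = measured − calculated = 322 − 299.1 = 22.9 mOsm/kg

22.9 mOsm/kg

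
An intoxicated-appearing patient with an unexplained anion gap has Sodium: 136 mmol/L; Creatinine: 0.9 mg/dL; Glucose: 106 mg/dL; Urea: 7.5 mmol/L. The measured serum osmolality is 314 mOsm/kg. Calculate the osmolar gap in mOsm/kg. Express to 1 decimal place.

28.6 mOsm/kg

Calculated osmolality = 2·Na + glucose/18 + urea
= 2·136 + 106/18 + 7.5
= 272 + 5.89 + 7.50
= 285.39 mOsm/kg ≈ 285.4 mOsm/kg
Osmolar gap = measured − calculated = 314 − 285.4 = 28.6 mOsm/kg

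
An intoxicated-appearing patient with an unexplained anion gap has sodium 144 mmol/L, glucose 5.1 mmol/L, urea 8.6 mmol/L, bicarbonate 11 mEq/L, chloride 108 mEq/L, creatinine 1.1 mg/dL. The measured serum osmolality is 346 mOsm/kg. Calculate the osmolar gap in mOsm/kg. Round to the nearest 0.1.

Calculated osmolality = 2·Na + glucose + urea
= 2·144 + 5.1 + 8.6
= 288 + 5.10 + 8.60
= 301.7 mOsm/kg ≈ 301.7 mOsm/kg
Osmolar gap = measured − calculated = 346 − 301.7 = 44.3 mOsm/kg

44.3 mOsm/kg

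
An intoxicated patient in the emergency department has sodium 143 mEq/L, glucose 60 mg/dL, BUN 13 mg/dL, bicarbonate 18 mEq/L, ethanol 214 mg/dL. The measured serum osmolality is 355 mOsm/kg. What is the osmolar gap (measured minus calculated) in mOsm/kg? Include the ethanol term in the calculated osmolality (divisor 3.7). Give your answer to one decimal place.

3.2 mOsm/kg

Calculated osmolality = 2·Na + glucose/18 + BUN/2.8 + ethanol/3.7
= 2·143 + 60/18 + 13/2.8 + 214/3.7
= 286 + 3.33 + 4.64 + 57.84
= 351.81 mOsm/kg ≈ 351.8 mOsm/kg
Osmolar gap = measured − calculated = 355 − 351.8 = 3.2 mOsm/kg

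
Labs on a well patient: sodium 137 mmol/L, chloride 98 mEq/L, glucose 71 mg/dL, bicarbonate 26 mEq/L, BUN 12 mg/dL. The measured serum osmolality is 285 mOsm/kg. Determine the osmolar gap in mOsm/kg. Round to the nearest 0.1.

Calculated osmolality = 2·Na + glucose/18 + BUN/2.8
= 2·137 + 71/18 + 12/2.8
= 274 + 3.94 + 4.29
= 282.23 mOsm/kg ≈ 282.2 mOsm/kg
Osmolar gap = measured − calculated = 285 − 282.2 = 2.8 mOsm/kg

2.8 mOsm/kg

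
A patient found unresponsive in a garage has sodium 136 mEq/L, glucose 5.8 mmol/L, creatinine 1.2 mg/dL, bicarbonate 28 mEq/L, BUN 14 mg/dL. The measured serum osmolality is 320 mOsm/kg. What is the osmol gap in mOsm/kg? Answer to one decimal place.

37.2 mOsm/kg

Calculated osmolality = 2·Na + glucose + BUN/2.8
= 2·136 + 5.8 + 14/2.8
= 272 + 5.80 + 5
= 282.8 mOsm/kg ≈ 282.8 mOsm/kg
Osmolar gap = measured − calculated = 320 − 282.8 = 37.2 mOsm/kg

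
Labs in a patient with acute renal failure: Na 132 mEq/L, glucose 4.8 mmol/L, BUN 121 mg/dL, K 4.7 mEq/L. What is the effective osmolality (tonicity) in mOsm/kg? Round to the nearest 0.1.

268.8 mOsm/kg

Effective osmolality excludes urea (freely permeant across cell membranes):
2·Na + glucose
= 2·132 + 4.8
= 264 + 4.8
= 268.8 mOsm/kg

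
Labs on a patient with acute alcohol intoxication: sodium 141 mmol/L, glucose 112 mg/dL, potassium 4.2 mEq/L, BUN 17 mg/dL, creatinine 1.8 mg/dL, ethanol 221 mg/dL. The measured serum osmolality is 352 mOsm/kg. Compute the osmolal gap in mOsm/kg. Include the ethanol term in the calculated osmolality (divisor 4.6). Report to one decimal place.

Calculated osmolality = 2·Na + glucose/18 + BUN/2.8 + ethanol/4.6
= 2·141 + 112/18 + 17/2.8 + 221/4.6
= 282 + 6.22 + 6.07 + 48.04
= 342.33 mOsm/kg ≈ 342.3 mOsm/kg
Osmolar gap = measured − calculated = 352 − 342.3 = 9.7 mOsm/kg

9.7 mOsm/kg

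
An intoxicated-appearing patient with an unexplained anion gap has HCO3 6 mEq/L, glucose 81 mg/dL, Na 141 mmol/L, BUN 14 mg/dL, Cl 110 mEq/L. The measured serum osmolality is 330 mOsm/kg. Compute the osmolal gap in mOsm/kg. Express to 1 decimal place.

38.5 mOsm/kg

Calculated osmolality = 2·Na + glucose/18 + BUN/2.8
= 2·141 + 81/18 + 14/2.8
= 282 + 4.50 + 5
= 291.5 mOsm/kg ≈ 291.5 mOsm/kg
Osmolar gap = measured − calculated = 330 − 291.5 = 38.5 mOsm/kg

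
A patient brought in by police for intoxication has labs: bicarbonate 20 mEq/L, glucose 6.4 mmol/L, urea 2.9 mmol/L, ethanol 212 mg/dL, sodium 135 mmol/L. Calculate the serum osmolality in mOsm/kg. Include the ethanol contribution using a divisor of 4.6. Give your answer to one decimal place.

325.4 mOsm/kg

Calculated osmolality = 2·Na + glucose + urea + ethanol/4.6
= 2·135 + 6.4 + 2.9 + 212/4.6
= 270 + 6.40 + 2.90 + 46.09
= 325.39 mOsm/kg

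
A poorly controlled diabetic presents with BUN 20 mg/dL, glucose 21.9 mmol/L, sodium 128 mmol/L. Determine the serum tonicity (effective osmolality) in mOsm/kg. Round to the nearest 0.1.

277.9 mOsm/kg

Effective osmolality excludes urea (freely permeant across cell membranes):
2·Na + glucose
= 2·128 + 21.9
= 256 + 21.9
= 277.9 mOsm/kg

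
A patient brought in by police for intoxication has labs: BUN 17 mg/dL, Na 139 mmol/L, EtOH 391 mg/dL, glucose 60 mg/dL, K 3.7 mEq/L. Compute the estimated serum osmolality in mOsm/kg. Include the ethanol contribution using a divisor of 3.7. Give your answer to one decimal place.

393.1 mOsm/kg

Calculated osmolality = 2·Na + glucose/18 + BUN/2.8 + ethanol/3.7
= 2·139 + 60/18 + 17/2.8 + 391/3.7
= 278 + 3.33 + 6.07 + 105.68
= 393.08 mOsm/kg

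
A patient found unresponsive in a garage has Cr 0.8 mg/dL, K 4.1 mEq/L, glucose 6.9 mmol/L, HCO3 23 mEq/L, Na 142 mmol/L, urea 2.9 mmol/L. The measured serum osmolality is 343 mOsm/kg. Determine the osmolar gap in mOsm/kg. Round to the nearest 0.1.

Calculated osmolality = 2·Na + glucose + urea
= 2·142 + 6.9 + 2.9
= 284 + 6.90 + 2.90
= 293.8 mOsm/kg ≈ 293.8 mOsm/kg
Osmolar gap = measured − calculated = 343 − 293.8 = 49.2 mOsm/kg

49.2 mOsm/kg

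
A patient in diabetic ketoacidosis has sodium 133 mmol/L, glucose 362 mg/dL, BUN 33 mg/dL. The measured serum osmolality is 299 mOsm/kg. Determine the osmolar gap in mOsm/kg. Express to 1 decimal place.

1.1 mOsm/kg

Calculated osmolality = 2·Na + glucose/18 + BUN/2.8
= 2·133 + 362/18 + 33/2.8
= 266 + 20.11 + 11.79
= 297.9 mOsm/kg ≈ 297.9 mOsm/kg
Osmolar gap = measured − calculated = 299 − 297.9 = 1.1 mOsm/kg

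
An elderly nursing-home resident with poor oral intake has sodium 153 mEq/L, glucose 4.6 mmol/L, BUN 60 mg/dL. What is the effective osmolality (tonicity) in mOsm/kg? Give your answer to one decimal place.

310.6 mOsm/kg

Effective osmolality excludes urea (freely permeant across cell membranes):
2·Na + glucose
= 2·153 + 4.6
= 306 + 4.6
= 310.6 mOsm/kg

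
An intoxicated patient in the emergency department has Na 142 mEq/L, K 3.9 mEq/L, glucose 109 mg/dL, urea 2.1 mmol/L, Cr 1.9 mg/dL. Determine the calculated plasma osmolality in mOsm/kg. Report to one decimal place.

292.2 mOsm/kg

Calculated osmolality = 2·Na + glucose/18 + urea
= 2·142 + 109/18 + 2.1
= 284 + 6.06 + 2.10
= 292.16 mOsm/kg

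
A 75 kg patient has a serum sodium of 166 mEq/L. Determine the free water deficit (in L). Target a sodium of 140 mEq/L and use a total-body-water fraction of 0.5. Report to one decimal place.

TBW = 0.5 · 75 = 37.5 L
Free water deficit = TBW · (Na/140 − 1)
= 37.5 · (166/140 − 1)
= 37.5 · 0.1857
= 6.96 L

7.0 L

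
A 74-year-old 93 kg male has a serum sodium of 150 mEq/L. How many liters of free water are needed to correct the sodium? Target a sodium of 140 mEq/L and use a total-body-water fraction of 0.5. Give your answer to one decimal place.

TBW = 0.5 · 93 = 46.5 L
Free water deficit = TBW · (Na/140 − 1)
= 46.5 · (150/140 − 1)
= 46.5 · 0.0714
= 3.32 L

3.3 L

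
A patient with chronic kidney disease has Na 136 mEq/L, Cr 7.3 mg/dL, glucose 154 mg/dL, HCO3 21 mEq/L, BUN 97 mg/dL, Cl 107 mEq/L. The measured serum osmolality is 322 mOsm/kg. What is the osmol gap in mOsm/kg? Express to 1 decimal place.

6.8 mOsm/kg

Calculated osmolality = 2·Na + glucose/18 + BUN/2.8
= 2·136 + 154/18 + 97/2.8
= 272 + 8.56 + 34.64
= 315.2 mOsm/kg ≈ 315.2 mOsm/kg
Osmolar gap = measured − calculated = 322 − 315.2 = 6.8 mOsm/kg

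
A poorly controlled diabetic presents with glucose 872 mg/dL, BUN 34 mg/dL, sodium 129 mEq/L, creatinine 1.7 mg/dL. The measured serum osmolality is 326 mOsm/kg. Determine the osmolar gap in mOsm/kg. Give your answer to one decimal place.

Calculated osmolality = 2·Na + glucose/18 + BUN/2.8
= 2·129 + 872/18 + 34/2.8
= 258 + 48.44 + 12.14
= 318.58 mOsm/kg ≈ 318.6 mOsm/kg
Osmolar gap = measured − calculated = 326 − 318.6 = 7.4 mOsm/kg

7.4 mOsm/kg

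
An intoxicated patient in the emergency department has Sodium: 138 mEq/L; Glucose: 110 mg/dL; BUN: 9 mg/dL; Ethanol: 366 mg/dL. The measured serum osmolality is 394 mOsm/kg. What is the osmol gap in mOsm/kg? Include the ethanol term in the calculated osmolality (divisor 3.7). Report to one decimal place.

9.8 mOsm/kg

Calculated osmolality = 2·Na + glucose/18 + BUN/2.8 + ethanol/3.7
= 2·138 + 110/18 + 9/2.8 + 366/3.7
= 276 + 6.11 + 3.21 + 98.92
= 384.24 mOsm/kg ≈ 384.2 mOsm/kg
Osmolar gap = measured − calculated = 394 − 384.2 = 9.8 mOsm/kg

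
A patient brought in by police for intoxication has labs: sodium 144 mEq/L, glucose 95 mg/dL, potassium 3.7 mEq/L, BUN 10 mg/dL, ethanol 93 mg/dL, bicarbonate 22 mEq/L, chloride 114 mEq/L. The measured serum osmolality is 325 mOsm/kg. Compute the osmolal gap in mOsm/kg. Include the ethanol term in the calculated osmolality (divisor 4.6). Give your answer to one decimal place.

Calculated osmolality = 2·Na + glucose/18 + BUN/2.8 + ethanol/4.6
= 2·144 + 95/18 + 10/2.8 + 93/4.6
= 288 + 5.28 + 3.57 + 20.22
= 317.07 mOsm/kg ≈ 317.1 mOsm/kg
Osmolar gap = measured − calculated = 325 − 317.1 = 7.9 mOsm/kg

7.9 mOsm/kg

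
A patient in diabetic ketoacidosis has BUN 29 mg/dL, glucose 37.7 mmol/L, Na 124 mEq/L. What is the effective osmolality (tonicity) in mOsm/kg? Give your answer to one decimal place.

Effective osmolality excludes urea (freely permeant across cell membranes):
2·Na + glucose
= 2·124 + 37.7
= 248 + 37.7
= 285.7 mOsm/kg

285.7 mOsm/kg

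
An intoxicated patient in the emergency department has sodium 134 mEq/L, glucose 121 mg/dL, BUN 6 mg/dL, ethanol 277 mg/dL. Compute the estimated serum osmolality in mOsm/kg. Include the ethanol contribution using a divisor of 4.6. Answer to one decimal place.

Calculated osmolality = 2·Na + glucose/18 + BUN/2.8 + ethanol/4.6
= 2·134 + 121/18 + 6/2.8 + 277/4.6
= 268 + 6.72 + 2.14 + 60.22
= 337.08 mOsm/kg

337.1 mOsm/kg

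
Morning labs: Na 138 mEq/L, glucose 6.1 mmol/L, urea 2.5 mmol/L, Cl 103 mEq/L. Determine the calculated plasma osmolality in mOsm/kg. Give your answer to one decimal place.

284.6 mOsm/kg

Calculated osmolality = 2·Na + glucose + urea
= 2·138 + 6.1 + 2.5
= 276 + 6.10 + 2.50
= 284.6 mOsm/kg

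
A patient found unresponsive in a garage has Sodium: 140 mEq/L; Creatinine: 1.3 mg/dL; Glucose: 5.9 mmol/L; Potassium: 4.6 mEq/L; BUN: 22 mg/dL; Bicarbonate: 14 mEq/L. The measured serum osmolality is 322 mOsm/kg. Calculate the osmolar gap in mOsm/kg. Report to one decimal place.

Calculated osmolality = 2·Na + glucose + BUN/2.8
= 2·140 + 5.9 + 22/2.8
= 280 + 5.90 + 7.86
= 293.76 mOsm/kg ≈ 293.8 mOsm/kg
Osmolar gap = measured − calculated = 322 − 293.8 = 28.2 mOsm/kg

28.2 mOsm/kg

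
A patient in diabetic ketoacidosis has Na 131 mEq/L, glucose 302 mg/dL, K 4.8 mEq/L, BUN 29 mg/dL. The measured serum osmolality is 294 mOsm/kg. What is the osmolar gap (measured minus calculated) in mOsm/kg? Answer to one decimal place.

4.9 mOsm/kg

Calculated osmolality = 2·Na + glucose/18 + BUN/2.8
= 2·131 + 302/18 + 29/2.8
= 262 + 16.78 + 10.36
= 289.14 mOsm/kg ≈ 289.1 mOsm/kg
Osmolar gap = measured − calculated = 294 − 289.1 = 4.9 mOsm/kg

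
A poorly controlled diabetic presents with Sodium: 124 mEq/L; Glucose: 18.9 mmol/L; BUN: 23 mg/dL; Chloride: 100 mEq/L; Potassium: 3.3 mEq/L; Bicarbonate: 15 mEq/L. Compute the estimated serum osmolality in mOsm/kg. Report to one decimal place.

Calculated osmolality = 2·Na + glucose + BUN/2.8
= 2·124 + 18.9 + 23/2.8
= 248 + 18.90 + 8.21
= 275.11 mOsm/kg

275.1 mOsm/kg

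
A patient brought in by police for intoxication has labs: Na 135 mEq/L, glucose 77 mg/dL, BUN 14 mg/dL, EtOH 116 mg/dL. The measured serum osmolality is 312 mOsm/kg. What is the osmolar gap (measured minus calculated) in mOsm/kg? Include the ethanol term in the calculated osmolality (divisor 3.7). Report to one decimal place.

Calculated osmolality = 2·Na + glucose/18 + BUN/2.8 + ethanol/3.7
= 2·135 + 77/18 + 14/2.8 + 116/3.7
= 270 + 4.28 + 5 + 31.35
= 310.63 mOsm/kg ≈ 310.6 mOsm/kg
Osmolar gap = measured − calculated = 312 − 310.6 = 1.4 mOsm/kg

1.4 mOsm/kg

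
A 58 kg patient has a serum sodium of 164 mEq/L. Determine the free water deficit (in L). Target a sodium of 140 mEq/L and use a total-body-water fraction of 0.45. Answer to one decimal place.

TBW = 0.45 · 58 = 26.1 L
Free water deficit = TBW · (Na/140 − 1)
= 26.1 · (164/140 − 1)
= 26.1 · 0.1714
= 4.47 L

4.5 L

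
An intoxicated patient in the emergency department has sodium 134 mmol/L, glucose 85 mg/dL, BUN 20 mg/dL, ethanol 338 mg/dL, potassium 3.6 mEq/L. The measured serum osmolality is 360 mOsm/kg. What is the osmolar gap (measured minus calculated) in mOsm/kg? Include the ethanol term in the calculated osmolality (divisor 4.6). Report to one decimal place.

6.7 mOsm/kg

Calculated osmolality = 2·Na + glucose/18 + BUN/2.8 + ethanol/4.6
= 2·134 + 85/18 + 20/2.8 + 338/4.6
= 268 + 4.72 + 7.14 + 73.48
= 353.34 mOsm/kg ≈ 353.3 mOsm/kg
Osmolar gap = measured − calculated = 360 − 353.3 = 6.7 mOsm/kg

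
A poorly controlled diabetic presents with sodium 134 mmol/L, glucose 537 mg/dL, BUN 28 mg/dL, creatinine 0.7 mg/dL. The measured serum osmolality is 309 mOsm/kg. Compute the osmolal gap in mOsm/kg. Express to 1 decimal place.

Calculated osmolality = 2·Na + glucose/18 + BUN/2.8
= 2·134 + 537/18 + 28/2.8
= 268 + 29.83 + 10
= 307.83 mOsm/kg ≈ 307.8 mOsm/kg
Osmolar gap = measured − calculated = 309 − 307.8 = 1.2 mOsm/kg

1.2 mOsm/kg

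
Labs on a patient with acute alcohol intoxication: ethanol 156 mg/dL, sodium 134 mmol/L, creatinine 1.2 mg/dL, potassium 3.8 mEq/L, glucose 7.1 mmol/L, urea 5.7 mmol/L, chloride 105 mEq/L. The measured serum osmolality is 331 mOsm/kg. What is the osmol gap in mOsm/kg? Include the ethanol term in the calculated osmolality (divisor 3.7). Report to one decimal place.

Calculated osmolality = 2·Na + glucose + urea + ethanol/3.7
= 2·134 + 7.1 + 5.7 + 156/3.7
= 268 + 7.10 + 5.70 + 42.16
= 322.96 mOsm/kg ≈ 323.0 mOsm/kg
Osmolar gap = measured − calculated = 331 − 323.0 = 8.0 mOsm/kg

8.0 mOsm/kg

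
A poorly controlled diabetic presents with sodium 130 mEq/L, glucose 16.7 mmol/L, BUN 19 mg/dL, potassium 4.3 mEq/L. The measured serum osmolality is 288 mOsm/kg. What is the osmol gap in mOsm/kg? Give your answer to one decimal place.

4.5 mOsm/kg

Calculated osmolality = 2·Na + glucose + BUN/2.8
= 2·130 + 16.7 + 19/2.8
= 260 + 16.70 + 6.79
= 283.49 mOsm/kg ≈ 283.5 mOsm/kg
Osmolar gap = measured − calculated = 288 − 283.5 = 4.5 mOsm/kg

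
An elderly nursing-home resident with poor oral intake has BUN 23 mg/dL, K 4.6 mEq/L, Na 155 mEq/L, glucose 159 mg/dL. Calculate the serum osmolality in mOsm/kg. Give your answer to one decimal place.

327.0 mOsm/kg

Calculated osmolality = 2·Na + glucose/18 + BUN/2.8
= 2·155 + 159/18 + 23/2.8
= 310 + 8.83 + 8.21
= 327.04 mOsm/kg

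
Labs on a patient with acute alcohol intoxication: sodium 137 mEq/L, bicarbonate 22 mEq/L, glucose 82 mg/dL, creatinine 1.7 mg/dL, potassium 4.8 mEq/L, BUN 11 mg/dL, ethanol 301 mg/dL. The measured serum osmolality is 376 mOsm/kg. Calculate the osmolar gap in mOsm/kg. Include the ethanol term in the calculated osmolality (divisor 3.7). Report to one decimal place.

Calculated osmolality = 2·Na + glucose/18 + BUN/2.8 + ethanol/3.7
= 2·137 + 82/18 + 11/2.8 + 301/3.7
= 274 + 4.56 + 3.93 + 81.35
= 363.84 mOsm/kg ≈ 363.8 mOsm/kg
Osmolar gap = measured − calculated = 376 − 363.8 = 12.2 mOsm/kg

12.2 mOsm/kg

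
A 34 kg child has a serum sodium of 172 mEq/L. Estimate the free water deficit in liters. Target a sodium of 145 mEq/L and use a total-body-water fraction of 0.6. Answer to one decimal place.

TBW = 0.6 · 34 = 20.4 L
Free water deficit = TBW · (Na/145 − 1)
= 20.4 · (172/145 − 1)
= 20.4 · 0.1862
= 3.8 L

3.8 L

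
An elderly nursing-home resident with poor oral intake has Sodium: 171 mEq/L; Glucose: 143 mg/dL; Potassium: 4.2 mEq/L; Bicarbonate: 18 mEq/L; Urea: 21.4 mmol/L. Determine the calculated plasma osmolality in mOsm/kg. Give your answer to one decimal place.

Calculated osmolality = 2·Na + glucose/18 + urea
= 2·171 + 143/18 + 21.4
= 342 + 7.94 + 21.40
= 371.34 mOsm/kg

371.3 mOsm/kg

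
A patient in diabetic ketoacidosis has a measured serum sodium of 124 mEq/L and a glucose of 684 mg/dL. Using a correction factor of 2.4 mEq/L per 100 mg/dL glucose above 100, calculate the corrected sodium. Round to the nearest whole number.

Corrected Na = measured Na + 2.4 · (glucose − 100)/100
= 124 + 2.4 · (684 − 100)/100
= 124 + 14
= 138 mEq/L

138 mEq/L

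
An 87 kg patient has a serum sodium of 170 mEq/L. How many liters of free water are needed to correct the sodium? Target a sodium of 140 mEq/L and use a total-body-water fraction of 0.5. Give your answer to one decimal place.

9.3 L

TBW = 0.5 · 87 = 43.5 L
Free water deficit = TBW · (Na/140 − 1)
= 43.5 · (170/140 − 1)
= 43.5 · 0.2143
= 9.32 L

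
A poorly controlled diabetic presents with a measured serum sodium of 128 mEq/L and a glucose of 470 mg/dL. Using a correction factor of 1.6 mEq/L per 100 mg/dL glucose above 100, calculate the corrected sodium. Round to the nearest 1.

134 mEq/L

Corrected Na = measured Na + 1.6 · (glucose − 100)/100
= 128 + 1.6 · (470 − 100)/100
= 128 + 5.9
= 133.9 mEq/L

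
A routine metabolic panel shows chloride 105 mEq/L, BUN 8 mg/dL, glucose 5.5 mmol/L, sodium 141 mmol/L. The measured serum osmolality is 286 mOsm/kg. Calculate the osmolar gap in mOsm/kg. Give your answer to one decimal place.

-4.4 mOsm/kg

Calculated osmolality = 2·Na + glucose + BUN/2.8
= 2·141 + 5.5 + 8/2.8
= 282 + 5.50 + 2.86
= 290.36 mOsm/kg ≈ 290.4 mOsm/kg
Osmolar gap = measured − calculated = 286 − 290.4 = -4.4 mOsm/kg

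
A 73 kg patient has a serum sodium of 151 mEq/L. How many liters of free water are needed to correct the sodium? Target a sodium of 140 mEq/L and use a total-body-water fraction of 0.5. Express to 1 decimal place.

2.9 L

TBW = 0.5 · 73 = 36.5 L
Free water deficit = TBW · (Na/140 − 1)
= 36.5 · (151/140 − 1)
= 36.5 · 0.0786
= 2.87 L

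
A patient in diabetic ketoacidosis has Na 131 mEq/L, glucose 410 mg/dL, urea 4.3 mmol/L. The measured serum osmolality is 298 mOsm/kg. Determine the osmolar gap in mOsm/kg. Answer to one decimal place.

8.9 mOsm/kg

Calculated osmolality = 2·Na + glucose/18 + urea
= 2·131 + 410/18 + 4.3
= 262 + 22.78 + 4.30
= 289.08 mOsm/kg ≈ 289.1 mOsm/kg
Osmolar gap = measured − calculated = 298 − 289.1 = 8.9 mOsm/kg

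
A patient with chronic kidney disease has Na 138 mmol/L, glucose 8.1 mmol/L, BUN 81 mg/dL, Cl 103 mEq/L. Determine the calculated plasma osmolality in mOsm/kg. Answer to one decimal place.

313.0 mOsm/kg

Calculated osmolality = 2·Na + glucose + BUN/2.8
= 2·138 + 8.1 + 81/2.8
= 276 + 8.10 + 28.93
= 313.03 mOsm/kg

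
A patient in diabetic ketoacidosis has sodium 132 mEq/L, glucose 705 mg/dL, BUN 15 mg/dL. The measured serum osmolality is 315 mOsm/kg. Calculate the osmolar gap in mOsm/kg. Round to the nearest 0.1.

6.5 mOsm/kg

Calculated osmolality = 2·Na + glucose/18 + BUN/2.8
= 2·132 + 705/18 + 15/2.8
= 264 + 39.17 + 5.36
= 308.53 mOsm/kg ≈ 308.5 mOsm/kg
Osmolar gap = measured − calculated = 315 − 308.5 = 6.5 mOsm/kg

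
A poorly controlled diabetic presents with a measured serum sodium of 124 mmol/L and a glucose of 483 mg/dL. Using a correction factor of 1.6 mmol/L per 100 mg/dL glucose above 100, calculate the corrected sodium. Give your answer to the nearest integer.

Corrected Na = measured Na + 1.6 · (glucose − 100)/100
= 124 + 1.6 · (483 − 100)/100
= 124 + 6.1
= 130.1 mmol/L

130 mmol/L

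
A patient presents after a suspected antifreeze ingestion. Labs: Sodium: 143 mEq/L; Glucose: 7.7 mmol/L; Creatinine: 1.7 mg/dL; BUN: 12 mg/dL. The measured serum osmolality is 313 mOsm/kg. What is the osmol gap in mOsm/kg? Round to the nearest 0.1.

Calculated osmolality = 2·Na + glucose + BUN/2.8
= 2·143 + 7.7 + 12/2.8
= 286 + 7.70 + 4.29
= 297.99 mOsm/kg ≈ 298.0 mOsm/kg
Osmolar gap = measured − calculated = 313 − 298.0 = 15.0 mOsm/kg

15.0 mOsm/kg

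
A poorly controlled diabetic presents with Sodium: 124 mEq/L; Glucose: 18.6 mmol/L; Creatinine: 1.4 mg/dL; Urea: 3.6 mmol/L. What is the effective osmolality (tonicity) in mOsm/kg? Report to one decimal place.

Effective osmolality excludes urea (freely permeant across cell membranes):
2·Na + glucose
= 2·124 + 18.6
= 248 + 18.6
= 266.6 mOsm/kg

266.6 mOsm/kg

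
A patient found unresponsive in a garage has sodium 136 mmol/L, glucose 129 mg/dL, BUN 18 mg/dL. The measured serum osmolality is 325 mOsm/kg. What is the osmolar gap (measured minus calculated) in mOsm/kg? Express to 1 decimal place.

39.4 mOsm/kg

Calculated osmolality = 2·Na + glucose/18 + BUN/2.8
= 2·136 + 129/18 + 18/2.8
= 272 + 7.17 + 6.43
= 285.6 mOsm/kg ≈ 285.6 mOsm/kg
Osmolar gap = measured − calculated = 325 − 285.6 = 39.4 mOsm/kg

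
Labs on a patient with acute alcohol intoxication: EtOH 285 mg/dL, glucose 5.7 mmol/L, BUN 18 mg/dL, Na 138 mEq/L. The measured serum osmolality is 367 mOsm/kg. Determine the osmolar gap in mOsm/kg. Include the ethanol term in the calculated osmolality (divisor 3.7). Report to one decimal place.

1.8 mOsm/kg

Calculated osmolality = 2·Na + glucose + BUN/2.8 + ethanol/3.7
= 2·138 + 5.7 + 18/2.8 + 285/3.7
= 276 + 5.70 + 6.43 + 77.03
= 365.16 mOsm/kg ≈ 365.2 mOsm/kg
Osmolar gap = measured − calculated = 367 − 365.2 = 1.8 mOsm/kg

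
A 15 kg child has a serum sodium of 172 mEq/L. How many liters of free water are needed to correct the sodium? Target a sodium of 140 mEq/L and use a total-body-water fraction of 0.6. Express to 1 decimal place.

2.1 L

TBW = 0.6 · 15 = 9 L
Free water deficit = TBW · (Na/140 − 1)
= 9 · (172/140 − 1)
= 9 · 0.2286
= 2.06 L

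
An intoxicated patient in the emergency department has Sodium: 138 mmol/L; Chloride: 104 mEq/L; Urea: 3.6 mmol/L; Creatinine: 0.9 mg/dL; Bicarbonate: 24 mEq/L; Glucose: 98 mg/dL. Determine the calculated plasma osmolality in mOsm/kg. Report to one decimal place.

285.0 mOsm/kg

Calculated osmolality = 2·Na + glucose/18 + urea
= 2·138 + 98/18 + 3.6
= 276 + 5.44 + 3.60
= 285.04 mOsm/kg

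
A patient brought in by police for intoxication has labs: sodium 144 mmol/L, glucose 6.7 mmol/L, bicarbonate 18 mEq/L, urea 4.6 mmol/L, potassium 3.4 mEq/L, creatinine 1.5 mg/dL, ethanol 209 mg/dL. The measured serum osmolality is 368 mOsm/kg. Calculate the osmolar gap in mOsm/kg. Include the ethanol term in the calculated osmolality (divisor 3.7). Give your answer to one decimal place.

Calculated osmolality = 2·Na + glucose + urea + ethanol/3.7
= 2·144 + 6.7 + 4.6 + 209/3.7
= 288 + 6.70 + 4.60 + 56.49
= 355.79 mOsm/kg ≈ 355.8 mOsm/kg
Osmolar gap = measured − calculated = 368 − 355.8 = 12.2 mOsm/kg

12.2 mOsm/kg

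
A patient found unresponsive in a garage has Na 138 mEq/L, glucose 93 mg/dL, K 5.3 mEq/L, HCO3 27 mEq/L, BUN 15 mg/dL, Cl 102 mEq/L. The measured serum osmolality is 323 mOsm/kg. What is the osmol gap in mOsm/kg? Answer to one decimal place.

36.5 mOsm/kg

Calculated osmolality = 2·Na + glucose/18 + BUN/2.8
= 2·138 + 93/18 + 15/2.8
= 276 + 5.17 + 5.36
= 286.53 mOsm/kg ≈ 286.5 mOsm/kg
Osmolar gap = measured − calculated = 323 − 286.5 = 36.5 mOsm/kg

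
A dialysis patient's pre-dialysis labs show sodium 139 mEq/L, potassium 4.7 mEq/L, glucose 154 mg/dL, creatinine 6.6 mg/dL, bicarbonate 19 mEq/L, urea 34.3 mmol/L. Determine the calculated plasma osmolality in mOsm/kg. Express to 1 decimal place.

320.9 mOsm/kg

Calculated osmolality = 2·Na + glucose/18 + urea
= 2·139 + 154/18 + 34.3
= 278 + 8.56 + 34.30
= 320.86 mOsm/kg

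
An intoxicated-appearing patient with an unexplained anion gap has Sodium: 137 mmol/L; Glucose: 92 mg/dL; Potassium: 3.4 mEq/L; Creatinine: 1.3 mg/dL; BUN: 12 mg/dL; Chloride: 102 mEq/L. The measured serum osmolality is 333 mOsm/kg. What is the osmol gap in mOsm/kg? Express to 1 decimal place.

49.6 mOsm/kg

Calculated osmolality = 2·Na + glucose/18 + BUN/2.8
= 2·137 + 92/18 + 12/2.8
= 274 + 5.11 + 4.29
= 283.4 mOsm/kg ≈ 283.4 mOsm/kg
Osmolar gap = measured − calculated = 333 − 283.4 = 49.6 mOsm/kg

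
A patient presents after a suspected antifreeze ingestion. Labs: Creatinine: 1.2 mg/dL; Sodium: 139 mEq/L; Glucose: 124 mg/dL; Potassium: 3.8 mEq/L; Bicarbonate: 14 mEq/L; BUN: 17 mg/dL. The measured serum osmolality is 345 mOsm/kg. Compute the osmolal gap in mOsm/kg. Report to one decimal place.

54.0 mOsm/kg

Calculated osmolality = 2·Na + glucose/18 + BUN/2.8
= 2·139 + 124/18 + 17/2.8
= 278 + 6.89 + 6.07
= 290.96 mOsm/kg ≈ 291.0 mOsm/kg
Osmolar gap = measured − calculated = 345 − 291.0 = 54.0 mOsm/kg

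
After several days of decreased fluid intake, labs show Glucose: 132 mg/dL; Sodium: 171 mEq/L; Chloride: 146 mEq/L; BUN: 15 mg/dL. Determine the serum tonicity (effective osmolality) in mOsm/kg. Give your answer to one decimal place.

349.3 mOsm/kg

Effective osmolality excludes urea (freely permeant across cell membranes):
2·Na + glucose/18
= 2·171 + 132/18
= 342 + 7.33
= 349.33 mOsm/kg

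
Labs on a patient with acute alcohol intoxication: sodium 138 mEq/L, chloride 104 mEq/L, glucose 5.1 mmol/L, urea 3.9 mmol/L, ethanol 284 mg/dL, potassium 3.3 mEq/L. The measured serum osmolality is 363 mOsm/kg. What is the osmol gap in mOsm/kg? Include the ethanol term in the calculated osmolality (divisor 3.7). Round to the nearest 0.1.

Calculated osmolality = 2·Na + glucose + urea + ethanol/3.7
= 2·138 + 5.1 + 3.9 + 284/3.7
= 276 + 5.10 + 3.90 + 76.76
= 361.76 mOsm/kg ≈ 361.8 mOsm/kg
Osmolar gap = measured − calculated = 363 − 361.8 = 1.2 mOsm/kg

1.2 mOsm/kg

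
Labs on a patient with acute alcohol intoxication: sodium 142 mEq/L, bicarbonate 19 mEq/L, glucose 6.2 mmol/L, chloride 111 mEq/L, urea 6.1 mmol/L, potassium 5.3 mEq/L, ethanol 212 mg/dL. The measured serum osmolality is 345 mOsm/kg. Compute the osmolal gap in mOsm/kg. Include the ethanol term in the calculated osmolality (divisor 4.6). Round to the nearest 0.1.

Calculated osmolality = 2·Na + glucose + urea + ethanol/4.6
= 2·142 + 6.2 + 6.1 + 212/4.6
= 284 + 6.20 + 6.10 + 46.09
= 342.39 mOsm/kg ≈ 342.4 mOsm/kg
Osmolar gap = measured − calculated = 345 − 342.4 = 2.6 mOsm/kg

2.6 mOsm/kg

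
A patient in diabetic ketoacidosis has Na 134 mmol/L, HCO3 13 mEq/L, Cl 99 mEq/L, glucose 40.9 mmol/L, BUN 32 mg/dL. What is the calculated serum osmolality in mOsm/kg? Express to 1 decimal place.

320.3 mOsm/kg

Calculated osmolality = 2·Na + glucose + BUN/2.8
= 2·134 + 40.9 + 32/2.8
= 268 + 40.90 + 11.43
= 320.33 mOsm/kg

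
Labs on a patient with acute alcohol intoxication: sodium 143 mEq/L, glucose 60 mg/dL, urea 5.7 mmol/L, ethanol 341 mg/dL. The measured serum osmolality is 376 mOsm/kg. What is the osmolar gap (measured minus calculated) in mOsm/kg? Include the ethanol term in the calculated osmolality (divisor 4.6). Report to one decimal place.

6.8 mOsm/kg

Calculated osmolality = 2·Na + glucose/18 + urea + ethanol/4.6
= 2·143 + 60/18 + 5.7 + 341/4.6
= 286 + 3.33 + 5.70 + 74.13
= 369.16 mOsm/kg ≈ 369.2 mOsm/kg
Osmolar gap = measured − calculated = 376 − 369.2 = 6.8 mOsm/kg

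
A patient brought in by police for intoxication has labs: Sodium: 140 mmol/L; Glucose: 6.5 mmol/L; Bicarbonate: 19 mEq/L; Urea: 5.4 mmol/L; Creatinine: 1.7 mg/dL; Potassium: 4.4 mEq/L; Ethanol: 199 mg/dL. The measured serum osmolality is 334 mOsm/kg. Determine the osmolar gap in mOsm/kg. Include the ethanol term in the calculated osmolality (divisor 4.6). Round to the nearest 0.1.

Calculated osmolality = 2·Na + glucose + urea + ethanol/4.6
= 2·140 + 6.5 + 5.4 + 199/4.6
= 280 + 6.50 + 5.40 + 43.26
= 335.16 mOsm/kg ≈ 335.2 mOsm/kg
Osmolar gap = measured − calculated = 334 − 335.2 = -1.2 mOsm/kg

-1.2 mOsm/kg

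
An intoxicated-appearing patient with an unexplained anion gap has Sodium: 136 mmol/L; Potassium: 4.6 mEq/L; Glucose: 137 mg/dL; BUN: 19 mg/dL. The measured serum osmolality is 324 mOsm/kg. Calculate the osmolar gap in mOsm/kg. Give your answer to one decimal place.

Calculated osmolality = 2·Na + glucose/18 + BUN/2.8
= 2·136 + 137/18 + 19/2.8
= 272 + 7.61 + 6.79
= 286.4 mOsm/kg ≈ 286.4 mOsm/kg
Osmolar gap = measured − calculated = 324 − 286.4 = 37.6 mOsm/kg

37.6 mOsm/kg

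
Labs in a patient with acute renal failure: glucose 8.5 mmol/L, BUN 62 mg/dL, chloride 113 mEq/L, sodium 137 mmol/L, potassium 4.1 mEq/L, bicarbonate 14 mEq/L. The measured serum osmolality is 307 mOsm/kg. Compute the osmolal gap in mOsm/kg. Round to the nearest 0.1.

Calculated osmolality = 2·Na + glucose + BUN/2.8
= 2·137 + 8.5 + 62/2.8
= 274 + 8.50 + 22.14
= 304.64 mOsm/kg ≈ 304.6 mOsm/kg
Osmolar gap = measured − calculated = 307 − 304.6 = 2.4 mOsm/kg

2.4 mOsm/kg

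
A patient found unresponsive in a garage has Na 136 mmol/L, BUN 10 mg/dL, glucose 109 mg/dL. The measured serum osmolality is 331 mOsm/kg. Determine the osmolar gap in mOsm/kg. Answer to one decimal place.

Calculated osmolality = 2·Na + glucose/18 + BUN/2.8
= 2·136 + 109/18 + 10/2.8
= 272 + 6.06 + 3.57
= 281.63 mOsm/kg ≈ 281.6 mOsm/kg
Osmolar gap = measured − calculated = 331 − 281.6 = 49.4 mOsm/kg

49.4 mOsm/kg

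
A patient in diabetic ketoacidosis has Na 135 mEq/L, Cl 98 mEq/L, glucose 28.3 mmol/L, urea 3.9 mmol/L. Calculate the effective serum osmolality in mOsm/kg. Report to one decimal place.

298.3 mOsm/kg

Effective osmolality excludes urea (freely permeant across cell membranes):
2·Na + glucose
= 2·135 + 28.3
= 270 + 28.3
= 298.3 mOsm/kg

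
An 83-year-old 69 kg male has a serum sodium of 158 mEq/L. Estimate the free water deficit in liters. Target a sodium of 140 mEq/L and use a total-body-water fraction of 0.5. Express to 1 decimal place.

TBW = 0.5 · 69 = 34.5 L
Free water deficit = TBW · (Na/140 − 1)
= 34.5 · (158/140 − 1)
= 34.5 · 0.1286
= 4.44 L

4.4 L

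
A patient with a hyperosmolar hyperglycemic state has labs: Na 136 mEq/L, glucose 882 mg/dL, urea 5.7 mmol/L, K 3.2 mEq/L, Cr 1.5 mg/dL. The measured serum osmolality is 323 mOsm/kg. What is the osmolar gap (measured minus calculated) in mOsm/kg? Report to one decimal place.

-3.7 mOsm/kg

Calculated osmolality = 2·Na + glucose/18 + urea
= 2·136 + 882/18 + 5.7
= 272 + 49 + 5.70
= 326.7 mOsm/kg ≈ 326.7 mOsm/kg
Osmolar gap = measured − calculated = 323 − 326.7 = -3.7 mOsm/kg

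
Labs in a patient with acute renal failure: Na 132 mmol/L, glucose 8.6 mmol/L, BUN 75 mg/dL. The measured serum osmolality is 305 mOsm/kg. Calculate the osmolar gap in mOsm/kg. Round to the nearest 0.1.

5.6 mOsm/kg

Calculated osmolality = 2·Na + glucose + BUN/2.8
= 2·132 + 8.6 + 75/2.8
= 264 + 8.60 + 26.79
= 299.39 mOsm/kg ≈ 299.4 mOsm/kg
Osmolar gap = measured − calculated = 305 − 299.4 = 5.6 mOsm/kg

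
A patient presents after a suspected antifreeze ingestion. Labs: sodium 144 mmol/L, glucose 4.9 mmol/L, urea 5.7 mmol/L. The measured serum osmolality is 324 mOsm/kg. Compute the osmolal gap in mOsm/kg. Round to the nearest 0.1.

25.4 mOsm/kg

Calculated osmolality = 2·Na + glucose + urea
= 2·144 + 4.9 + 5.7
= 288 + 4.90 + 5.70
= 298.6 mOsm/kg ≈ 298.6 mOsm/kg
Osmolar gap = measured − calculated = 324 − 298.6 = 25.4 mOsm/kg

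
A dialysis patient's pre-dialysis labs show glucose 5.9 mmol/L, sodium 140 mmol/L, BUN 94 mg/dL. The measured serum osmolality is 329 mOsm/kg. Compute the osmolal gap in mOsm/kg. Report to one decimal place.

Calculated osmolality = 2·Na + glucose + BUN/2.8
= 2·140 + 5.9 + 94/2.8
= 280 + 5.90 + 33.57
= 319.47 mOsm/kg ≈ 319.5 mOsm/kg
Osmolar gap = measured − calculated = 329 − 319.5 = 9.5 mOsm/kg

9.5 mOsm/kg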